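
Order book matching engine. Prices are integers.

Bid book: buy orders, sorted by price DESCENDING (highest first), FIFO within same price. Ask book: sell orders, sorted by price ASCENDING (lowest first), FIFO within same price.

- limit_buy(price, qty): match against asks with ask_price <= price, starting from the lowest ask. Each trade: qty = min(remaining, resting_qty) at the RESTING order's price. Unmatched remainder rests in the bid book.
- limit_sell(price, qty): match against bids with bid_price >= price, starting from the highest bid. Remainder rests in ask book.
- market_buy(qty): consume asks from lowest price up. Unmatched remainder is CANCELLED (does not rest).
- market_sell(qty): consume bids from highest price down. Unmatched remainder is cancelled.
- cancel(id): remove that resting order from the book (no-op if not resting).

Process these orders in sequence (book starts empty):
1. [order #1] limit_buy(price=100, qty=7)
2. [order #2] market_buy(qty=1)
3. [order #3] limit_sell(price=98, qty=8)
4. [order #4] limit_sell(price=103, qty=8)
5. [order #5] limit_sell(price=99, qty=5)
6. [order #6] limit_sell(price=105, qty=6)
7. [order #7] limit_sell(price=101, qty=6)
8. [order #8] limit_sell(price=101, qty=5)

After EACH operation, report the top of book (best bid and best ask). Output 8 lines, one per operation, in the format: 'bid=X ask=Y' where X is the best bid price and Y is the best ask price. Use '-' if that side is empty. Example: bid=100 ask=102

Answer: bid=100 ask=-
bid=100 ask=-
bid=- ask=98
bid=- ask=98
bid=- ask=98
bid=- ask=98
bid=- ask=98
bid=- ask=98

Derivation:
After op 1 [order #1] limit_buy(price=100, qty=7): fills=none; bids=[#1:7@100] asks=[-]
After op 2 [order #2] market_buy(qty=1): fills=none; bids=[#1:7@100] asks=[-]
After op 3 [order #3] limit_sell(price=98, qty=8): fills=#1x#3:7@100; bids=[-] asks=[#3:1@98]
After op 4 [order #4] limit_sell(price=103, qty=8): fills=none; bids=[-] asks=[#3:1@98 #4:8@103]
After op 5 [order #5] limit_sell(price=99, qty=5): fills=none; bids=[-] asks=[#3:1@98 #5:5@99 #4:8@103]
After op 6 [order #6] limit_sell(price=105, qty=6): fills=none; bids=[-] asks=[#3:1@98 #5:5@99 #4:8@103 #6:6@105]
After op 7 [order #7] limit_sell(price=101, qty=6): fills=none; bids=[-] asks=[#3:1@98 #5:5@99 #7:6@101 #4:8@103 #6:6@105]
After op 8 [order #8] limit_sell(price=101, qty=5): fills=none; bids=[-] asks=[#3:1@98 #5:5@99 #7:6@101 #8:5@101 #4:8@103 #6:6@105]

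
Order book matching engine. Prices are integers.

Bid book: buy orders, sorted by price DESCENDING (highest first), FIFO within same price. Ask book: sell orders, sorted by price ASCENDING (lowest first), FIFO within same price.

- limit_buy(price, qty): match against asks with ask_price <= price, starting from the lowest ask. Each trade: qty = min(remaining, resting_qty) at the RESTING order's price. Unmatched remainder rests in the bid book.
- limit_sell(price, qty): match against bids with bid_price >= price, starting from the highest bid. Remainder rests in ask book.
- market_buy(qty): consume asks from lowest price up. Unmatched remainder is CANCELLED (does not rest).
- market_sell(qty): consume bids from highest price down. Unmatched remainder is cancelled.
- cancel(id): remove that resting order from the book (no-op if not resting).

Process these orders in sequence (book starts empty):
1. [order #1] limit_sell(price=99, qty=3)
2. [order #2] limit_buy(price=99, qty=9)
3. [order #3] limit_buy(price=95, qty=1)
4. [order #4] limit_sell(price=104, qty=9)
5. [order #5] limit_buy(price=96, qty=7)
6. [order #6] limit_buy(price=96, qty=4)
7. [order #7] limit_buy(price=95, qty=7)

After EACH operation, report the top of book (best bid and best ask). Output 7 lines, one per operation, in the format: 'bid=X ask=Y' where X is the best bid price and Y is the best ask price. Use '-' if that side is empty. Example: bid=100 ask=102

Answer: bid=- ask=99
bid=99 ask=-
bid=99 ask=-
bid=99 ask=104
bid=99 ask=104
bid=99 ask=104
bid=99 ask=104

Derivation:
After op 1 [order #1] limit_sell(price=99, qty=3): fills=none; bids=[-] asks=[#1:3@99]
After op 2 [order #2] limit_buy(price=99, qty=9): fills=#2x#1:3@99; bids=[#2:6@99] asks=[-]
After op 3 [order #3] limit_buy(price=95, qty=1): fills=none; bids=[#2:6@99 #3:1@95] asks=[-]
After op 4 [order #4] limit_sell(price=104, qty=9): fills=none; bids=[#2:6@99 #3:1@95] asks=[#4:9@104]
After op 5 [order #5] limit_buy(price=96, qty=7): fills=none; bids=[#2:6@99 #5:7@96 #3:1@95] asks=[#4:9@104]
After op 6 [order #6] limit_buy(price=96, qty=4): fills=none; bids=[#2:6@99 #5:7@96 #6:4@96 #3:1@95] asks=[#4:9@104]
After op 7 [order #7] limit_buy(price=95, qty=7): fills=none; bids=[#2:6@99 #5:7@96 #6:4@96 #3:1@95 #7:7@95] asks=[#4:9@104]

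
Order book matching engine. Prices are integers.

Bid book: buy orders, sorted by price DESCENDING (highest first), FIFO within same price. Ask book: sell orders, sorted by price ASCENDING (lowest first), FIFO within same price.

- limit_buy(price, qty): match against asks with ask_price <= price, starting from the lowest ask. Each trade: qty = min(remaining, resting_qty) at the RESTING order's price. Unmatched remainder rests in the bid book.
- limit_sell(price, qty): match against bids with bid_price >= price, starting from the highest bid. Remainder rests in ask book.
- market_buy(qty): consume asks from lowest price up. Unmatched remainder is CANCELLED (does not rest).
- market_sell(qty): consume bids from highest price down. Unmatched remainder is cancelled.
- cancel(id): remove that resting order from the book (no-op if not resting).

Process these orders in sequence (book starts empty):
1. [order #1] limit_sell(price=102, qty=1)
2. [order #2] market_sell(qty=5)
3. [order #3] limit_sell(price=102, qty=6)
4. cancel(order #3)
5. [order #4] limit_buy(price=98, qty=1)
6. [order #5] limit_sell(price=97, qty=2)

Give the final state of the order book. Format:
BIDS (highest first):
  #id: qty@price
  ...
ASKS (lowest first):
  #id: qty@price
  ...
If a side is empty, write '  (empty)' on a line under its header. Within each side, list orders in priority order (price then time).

After op 1 [order #1] limit_sell(price=102, qty=1): fills=none; bids=[-] asks=[#1:1@102]
After op 2 [order #2] market_sell(qty=5): fills=none; bids=[-] asks=[#1:1@102]
After op 3 [order #3] limit_sell(price=102, qty=6): fills=none; bids=[-] asks=[#1:1@102 #3:6@102]
After op 4 cancel(order #3): fills=none; bids=[-] asks=[#1:1@102]
After op 5 [order #4] limit_buy(price=98, qty=1): fills=none; bids=[#4:1@98] asks=[#1:1@102]
After op 6 [order #5] limit_sell(price=97, qty=2): fills=#4x#5:1@98; bids=[-] asks=[#5:1@97 #1:1@102]

Answer: BIDS (highest first):
  (empty)
ASKS (lowest first):
  #5: 1@97
  #1: 1@102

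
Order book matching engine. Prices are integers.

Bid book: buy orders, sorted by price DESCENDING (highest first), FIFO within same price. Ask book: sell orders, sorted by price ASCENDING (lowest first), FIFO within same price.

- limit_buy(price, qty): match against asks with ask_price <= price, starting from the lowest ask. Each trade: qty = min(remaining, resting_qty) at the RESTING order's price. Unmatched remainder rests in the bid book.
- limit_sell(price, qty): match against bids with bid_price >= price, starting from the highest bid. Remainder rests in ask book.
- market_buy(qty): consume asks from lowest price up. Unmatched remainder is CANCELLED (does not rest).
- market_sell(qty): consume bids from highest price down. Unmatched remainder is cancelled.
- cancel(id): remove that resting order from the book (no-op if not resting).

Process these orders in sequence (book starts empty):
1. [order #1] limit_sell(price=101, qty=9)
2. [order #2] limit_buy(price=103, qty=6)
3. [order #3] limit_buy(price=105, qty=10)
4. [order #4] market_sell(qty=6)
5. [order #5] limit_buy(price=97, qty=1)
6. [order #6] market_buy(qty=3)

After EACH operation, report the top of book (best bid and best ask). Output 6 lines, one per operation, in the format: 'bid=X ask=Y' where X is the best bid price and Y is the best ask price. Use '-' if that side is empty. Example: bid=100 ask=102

After op 1 [order #1] limit_sell(price=101, qty=9): fills=none; bids=[-] asks=[#1:9@101]
After op 2 [order #2] limit_buy(price=103, qty=6): fills=#2x#1:6@101; bids=[-] asks=[#1:3@101]
After op 3 [order #3] limit_buy(price=105, qty=10): fills=#3x#1:3@101; bids=[#3:7@105] asks=[-]
After op 4 [order #4] market_sell(qty=6): fills=#3x#4:6@105; bids=[#3:1@105] asks=[-]
After op 5 [order #5] limit_buy(price=97, qty=1): fills=none; bids=[#3:1@105 #5:1@97] asks=[-]
After op 6 [order #6] market_buy(qty=3): fills=none; bids=[#3:1@105 #5:1@97] asks=[-]

Answer: bid=- ask=101
bid=- ask=101
bid=105 ask=-
bid=105 ask=-
bid=105 ask=-
bid=105 ask=-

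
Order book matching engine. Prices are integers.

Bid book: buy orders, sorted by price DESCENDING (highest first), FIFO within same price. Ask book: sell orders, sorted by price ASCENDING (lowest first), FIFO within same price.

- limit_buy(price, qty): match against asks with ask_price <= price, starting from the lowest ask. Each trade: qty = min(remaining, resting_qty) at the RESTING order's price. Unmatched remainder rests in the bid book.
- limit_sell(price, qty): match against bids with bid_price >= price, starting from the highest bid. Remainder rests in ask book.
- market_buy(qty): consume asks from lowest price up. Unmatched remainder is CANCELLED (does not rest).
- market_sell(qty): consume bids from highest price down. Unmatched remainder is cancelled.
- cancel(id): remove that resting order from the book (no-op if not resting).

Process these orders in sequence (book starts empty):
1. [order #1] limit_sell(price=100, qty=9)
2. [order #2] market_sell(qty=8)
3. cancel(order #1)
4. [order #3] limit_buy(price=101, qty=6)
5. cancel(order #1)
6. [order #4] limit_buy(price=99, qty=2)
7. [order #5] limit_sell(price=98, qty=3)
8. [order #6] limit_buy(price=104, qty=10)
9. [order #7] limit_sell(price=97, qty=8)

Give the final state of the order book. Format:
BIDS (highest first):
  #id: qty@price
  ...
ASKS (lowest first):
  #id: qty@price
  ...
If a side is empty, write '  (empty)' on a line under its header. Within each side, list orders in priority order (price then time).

After op 1 [order #1] limit_sell(price=100, qty=9): fills=none; bids=[-] asks=[#1:9@100]
After op 2 [order #2] market_sell(qty=8): fills=none; bids=[-] asks=[#1:9@100]
After op 3 cancel(order #1): fills=none; bids=[-] asks=[-]
After op 4 [order #3] limit_buy(price=101, qty=6): fills=none; bids=[#3:6@101] asks=[-]
After op 5 cancel(order #1): fills=none; bids=[#3:6@101] asks=[-]
After op 6 [order #4] limit_buy(price=99, qty=2): fills=none; bids=[#3:6@101 #4:2@99] asks=[-]
After op 7 [order #5] limit_sell(price=98, qty=3): fills=#3x#5:3@101; bids=[#3:3@101 #4:2@99] asks=[-]
After op 8 [order #6] limit_buy(price=104, qty=10): fills=none; bids=[#6:10@104 #3:3@101 #4:2@99] asks=[-]
After op 9 [order #7] limit_sell(price=97, qty=8): fills=#6x#7:8@104; bids=[#6:2@104 #3:3@101 #4:2@99] asks=[-]

Answer: BIDS (highest first):
  #6: 2@104
  #3: 3@101
  #4: 2@99
ASKS (lowest first):
  (empty)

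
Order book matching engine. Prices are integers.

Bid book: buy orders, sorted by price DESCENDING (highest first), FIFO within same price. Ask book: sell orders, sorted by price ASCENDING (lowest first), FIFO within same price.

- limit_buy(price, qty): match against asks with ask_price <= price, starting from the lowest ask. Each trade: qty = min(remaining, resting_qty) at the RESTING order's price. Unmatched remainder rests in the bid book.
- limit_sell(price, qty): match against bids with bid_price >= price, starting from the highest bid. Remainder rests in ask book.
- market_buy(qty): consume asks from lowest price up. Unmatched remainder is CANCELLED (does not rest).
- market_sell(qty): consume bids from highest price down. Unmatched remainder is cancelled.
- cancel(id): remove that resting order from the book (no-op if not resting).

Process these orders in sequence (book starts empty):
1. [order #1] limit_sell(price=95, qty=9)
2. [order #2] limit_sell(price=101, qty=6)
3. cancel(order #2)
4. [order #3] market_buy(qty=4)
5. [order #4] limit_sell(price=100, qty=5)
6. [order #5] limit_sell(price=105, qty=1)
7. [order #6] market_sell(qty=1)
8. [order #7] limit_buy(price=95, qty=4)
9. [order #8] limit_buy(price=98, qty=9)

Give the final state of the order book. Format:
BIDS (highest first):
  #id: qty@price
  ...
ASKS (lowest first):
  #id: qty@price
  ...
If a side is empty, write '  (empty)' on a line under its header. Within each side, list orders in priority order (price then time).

After op 1 [order #1] limit_sell(price=95, qty=9): fills=none; bids=[-] asks=[#1:9@95]
After op 2 [order #2] limit_sell(price=101, qty=6): fills=none; bids=[-] asks=[#1:9@95 #2:6@101]
After op 3 cancel(order #2): fills=none; bids=[-] asks=[#1:9@95]
After op 4 [order #3] market_buy(qty=4): fills=#3x#1:4@95; bids=[-] asks=[#1:5@95]
After op 5 [order #4] limit_sell(price=100, qty=5): fills=none; bids=[-] asks=[#1:5@95 #4:5@100]
After op 6 [order #5] limit_sell(price=105, qty=1): fills=none; bids=[-] asks=[#1:5@95 #4:5@100 #5:1@105]
After op 7 [order #6] market_sell(qty=1): fills=none; bids=[-] asks=[#1:5@95 #4:5@100 #5:1@105]
After op 8 [order #7] limit_buy(price=95, qty=4): fills=#7x#1:4@95; bids=[-] asks=[#1:1@95 #4:5@100 #5:1@105]
After op 9 [order #8] limit_buy(price=98, qty=9): fills=#8x#1:1@95; bids=[#8:8@98] asks=[#4:5@100 #5:1@105]

Answer: BIDS (highest first):
  #8: 8@98
ASKS (lowest first):
  #4: 5@100
  #5: 1@105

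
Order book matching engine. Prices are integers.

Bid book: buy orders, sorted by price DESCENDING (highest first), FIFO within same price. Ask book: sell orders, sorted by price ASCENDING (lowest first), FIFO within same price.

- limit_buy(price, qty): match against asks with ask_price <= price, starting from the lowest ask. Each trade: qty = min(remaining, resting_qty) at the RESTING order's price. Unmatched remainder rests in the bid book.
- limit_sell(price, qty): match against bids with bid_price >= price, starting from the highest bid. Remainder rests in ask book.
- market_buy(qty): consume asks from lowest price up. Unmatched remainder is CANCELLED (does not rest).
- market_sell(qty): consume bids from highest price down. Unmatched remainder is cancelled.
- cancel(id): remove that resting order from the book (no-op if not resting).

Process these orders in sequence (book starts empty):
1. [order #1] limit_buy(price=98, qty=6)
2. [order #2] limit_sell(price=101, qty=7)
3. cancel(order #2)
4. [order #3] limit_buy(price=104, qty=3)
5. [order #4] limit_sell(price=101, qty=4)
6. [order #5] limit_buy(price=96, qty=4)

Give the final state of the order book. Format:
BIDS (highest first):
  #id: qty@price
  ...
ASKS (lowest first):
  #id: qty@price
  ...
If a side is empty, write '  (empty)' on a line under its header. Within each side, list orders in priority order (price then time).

After op 1 [order #1] limit_buy(price=98, qty=6): fills=none; bids=[#1:6@98] asks=[-]
After op 2 [order #2] limit_sell(price=101, qty=7): fills=none; bids=[#1:6@98] asks=[#2:7@101]
After op 3 cancel(order #2): fills=none; bids=[#1:6@98] asks=[-]
After op 4 [order #3] limit_buy(price=104, qty=3): fills=none; bids=[#3:3@104 #1:6@98] asks=[-]
After op 5 [order #4] limit_sell(price=101, qty=4): fills=#3x#4:3@104; bids=[#1:6@98] asks=[#4:1@101]
After op 6 [order #5] limit_buy(price=96, qty=4): fills=none; bids=[#1:6@98 #5:4@96] asks=[#4:1@101]

Answer: BIDS (highest first):
  #1: 6@98
  #5: 4@96
ASKS (lowest first):
  #4: 1@101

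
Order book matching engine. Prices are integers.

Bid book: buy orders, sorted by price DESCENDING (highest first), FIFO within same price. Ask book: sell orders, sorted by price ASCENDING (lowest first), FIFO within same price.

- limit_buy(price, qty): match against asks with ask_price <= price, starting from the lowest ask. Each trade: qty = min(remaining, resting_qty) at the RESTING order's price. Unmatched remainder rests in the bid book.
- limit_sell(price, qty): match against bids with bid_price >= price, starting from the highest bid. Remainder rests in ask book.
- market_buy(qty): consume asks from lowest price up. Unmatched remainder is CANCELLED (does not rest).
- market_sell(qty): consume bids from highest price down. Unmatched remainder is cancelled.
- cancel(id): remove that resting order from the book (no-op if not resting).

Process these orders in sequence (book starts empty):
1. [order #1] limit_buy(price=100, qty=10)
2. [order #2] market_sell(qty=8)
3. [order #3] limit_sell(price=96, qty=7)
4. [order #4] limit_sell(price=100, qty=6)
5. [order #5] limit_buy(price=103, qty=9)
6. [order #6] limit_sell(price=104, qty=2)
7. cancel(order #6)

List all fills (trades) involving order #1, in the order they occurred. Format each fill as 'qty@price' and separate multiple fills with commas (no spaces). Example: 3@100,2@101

After op 1 [order #1] limit_buy(price=100, qty=10): fills=none; bids=[#1:10@100] asks=[-]
After op 2 [order #2] market_sell(qty=8): fills=#1x#2:8@100; bids=[#1:2@100] asks=[-]
After op 3 [order #3] limit_sell(price=96, qty=7): fills=#1x#3:2@100; bids=[-] asks=[#3:5@96]
After op 4 [order #4] limit_sell(price=100, qty=6): fills=none; bids=[-] asks=[#3:5@96 #4:6@100]
After op 5 [order #5] limit_buy(price=103, qty=9): fills=#5x#3:5@96 #5x#4:4@100; bids=[-] asks=[#4:2@100]
After op 6 [order #6] limit_sell(price=104, qty=2): fills=none; bids=[-] asks=[#4:2@100 #6:2@104]
After op 7 cancel(order #6): fills=none; bids=[-] asks=[#4:2@100]

Answer: 8@100,2@100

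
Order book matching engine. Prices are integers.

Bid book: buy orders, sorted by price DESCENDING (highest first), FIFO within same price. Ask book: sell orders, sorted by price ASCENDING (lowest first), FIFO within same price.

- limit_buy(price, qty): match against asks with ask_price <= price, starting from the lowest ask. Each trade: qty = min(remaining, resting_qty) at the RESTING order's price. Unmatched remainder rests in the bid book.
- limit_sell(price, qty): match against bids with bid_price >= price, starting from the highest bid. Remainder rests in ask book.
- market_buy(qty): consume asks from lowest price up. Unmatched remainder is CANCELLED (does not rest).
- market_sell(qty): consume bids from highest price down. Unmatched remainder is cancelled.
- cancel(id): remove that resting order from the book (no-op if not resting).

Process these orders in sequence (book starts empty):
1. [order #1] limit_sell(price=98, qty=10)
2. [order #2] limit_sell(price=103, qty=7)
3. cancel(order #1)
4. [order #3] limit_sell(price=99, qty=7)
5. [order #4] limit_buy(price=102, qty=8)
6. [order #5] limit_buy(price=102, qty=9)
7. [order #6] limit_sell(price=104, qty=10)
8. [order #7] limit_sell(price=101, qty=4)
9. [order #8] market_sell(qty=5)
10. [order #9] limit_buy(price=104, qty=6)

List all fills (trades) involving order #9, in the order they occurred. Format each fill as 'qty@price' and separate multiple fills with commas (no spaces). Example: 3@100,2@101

After op 1 [order #1] limit_sell(price=98, qty=10): fills=none; bids=[-] asks=[#1:10@98]
After op 2 [order #2] limit_sell(price=103, qty=7): fills=none; bids=[-] asks=[#1:10@98 #2:7@103]
After op 3 cancel(order #1): fills=none; bids=[-] asks=[#2:7@103]
After op 4 [order #3] limit_sell(price=99, qty=7): fills=none; bids=[-] asks=[#3:7@99 #2:7@103]
After op 5 [order #4] limit_buy(price=102, qty=8): fills=#4x#3:7@99; bids=[#4:1@102] asks=[#2:7@103]
After op 6 [order #5] limit_buy(price=102, qty=9): fills=none; bids=[#4:1@102 #5:9@102] asks=[#2:7@103]
After op 7 [order #6] limit_sell(price=104, qty=10): fills=none; bids=[#4:1@102 #5:9@102] asks=[#2:7@103 #6:10@104]
After op 8 [order #7] limit_sell(price=101, qty=4): fills=#4x#7:1@102 #5x#7:3@102; bids=[#5:6@102] asks=[#2:7@103 #6:10@104]
After op 9 [order #8] market_sell(qty=5): fills=#5x#8:5@102; bids=[#5:1@102] asks=[#2:7@103 #6:10@104]
After op 10 [order #9] limit_buy(price=104, qty=6): fills=#9x#2:6@103; bids=[#5:1@102] asks=[#2:1@103 #6:10@104]

Answer: 6@103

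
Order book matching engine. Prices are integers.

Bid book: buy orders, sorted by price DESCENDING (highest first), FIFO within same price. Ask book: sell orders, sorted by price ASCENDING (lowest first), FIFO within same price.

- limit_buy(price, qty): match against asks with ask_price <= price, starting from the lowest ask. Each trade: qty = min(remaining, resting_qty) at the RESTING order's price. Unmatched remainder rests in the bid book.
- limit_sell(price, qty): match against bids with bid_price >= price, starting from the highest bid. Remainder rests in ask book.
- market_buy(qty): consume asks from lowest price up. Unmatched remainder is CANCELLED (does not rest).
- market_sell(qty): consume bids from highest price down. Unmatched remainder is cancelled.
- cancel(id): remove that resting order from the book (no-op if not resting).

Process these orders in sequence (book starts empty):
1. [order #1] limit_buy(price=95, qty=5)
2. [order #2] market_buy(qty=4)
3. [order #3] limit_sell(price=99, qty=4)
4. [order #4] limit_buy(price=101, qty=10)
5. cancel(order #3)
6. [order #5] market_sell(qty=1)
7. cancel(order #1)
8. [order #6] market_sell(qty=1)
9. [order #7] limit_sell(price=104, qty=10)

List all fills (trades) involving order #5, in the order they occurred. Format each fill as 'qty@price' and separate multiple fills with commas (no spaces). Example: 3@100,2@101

After op 1 [order #1] limit_buy(price=95, qty=5): fills=none; bids=[#1:5@95] asks=[-]
After op 2 [order #2] market_buy(qty=4): fills=none; bids=[#1:5@95] asks=[-]
After op 3 [order #3] limit_sell(price=99, qty=4): fills=none; bids=[#1:5@95] asks=[#3:4@99]
After op 4 [order #4] limit_buy(price=101, qty=10): fills=#4x#3:4@99; bids=[#4:6@101 #1:5@95] asks=[-]
After op 5 cancel(order #3): fills=none; bids=[#4:6@101 #1:5@95] asks=[-]
After op 6 [order #5] market_sell(qty=1): fills=#4x#5:1@101; bids=[#4:5@101 #1:5@95] asks=[-]
After op 7 cancel(order #1): fills=none; bids=[#4:5@101] asks=[-]
After op 8 [order #6] market_sell(qty=1): fills=#4x#6:1@101; bids=[#4:4@101] asks=[-]
After op 9 [order #7] limit_sell(price=104, qty=10): fills=none; bids=[#4:4@101] asks=[#7:10@104]

Answer: 1@101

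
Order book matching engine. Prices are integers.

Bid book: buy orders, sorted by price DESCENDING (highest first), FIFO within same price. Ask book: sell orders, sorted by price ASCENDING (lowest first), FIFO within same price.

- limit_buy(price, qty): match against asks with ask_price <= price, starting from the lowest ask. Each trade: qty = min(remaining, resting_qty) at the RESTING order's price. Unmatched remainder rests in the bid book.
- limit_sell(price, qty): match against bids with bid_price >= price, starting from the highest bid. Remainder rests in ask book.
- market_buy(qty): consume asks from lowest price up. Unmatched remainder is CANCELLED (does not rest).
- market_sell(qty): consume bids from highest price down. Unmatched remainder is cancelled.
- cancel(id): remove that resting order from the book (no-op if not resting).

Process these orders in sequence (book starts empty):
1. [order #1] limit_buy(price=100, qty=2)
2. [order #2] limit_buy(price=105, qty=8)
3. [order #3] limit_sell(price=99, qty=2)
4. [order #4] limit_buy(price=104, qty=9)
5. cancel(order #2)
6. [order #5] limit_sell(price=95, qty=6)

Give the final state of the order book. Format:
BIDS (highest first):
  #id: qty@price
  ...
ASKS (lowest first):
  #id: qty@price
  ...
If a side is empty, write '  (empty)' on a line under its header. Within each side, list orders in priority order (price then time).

Answer: BIDS (highest first):
  #4: 3@104
  #1: 2@100
ASKS (lowest first):
  (empty)

Derivation:
After op 1 [order #1] limit_buy(price=100, qty=2): fills=none; bids=[#1:2@100] asks=[-]
After op 2 [order #2] limit_buy(price=105, qty=8): fills=none; bids=[#2:8@105 #1:2@100] asks=[-]
After op 3 [order #3] limit_sell(price=99, qty=2): fills=#2x#3:2@105; bids=[#2:6@105 #1:2@100] asks=[-]
After op 4 [order #4] limit_buy(price=104, qty=9): fills=none; bids=[#2:6@105 #4:9@104 #1:2@100] asks=[-]
After op 5 cancel(order #2): fills=none; bids=[#4:9@104 #1:2@100] asks=[-]
After op 6 [order #5] limit_sell(price=95, qty=6): fills=#4x#5:6@104; bids=[#4:3@104 #1:2@100] asks=[-]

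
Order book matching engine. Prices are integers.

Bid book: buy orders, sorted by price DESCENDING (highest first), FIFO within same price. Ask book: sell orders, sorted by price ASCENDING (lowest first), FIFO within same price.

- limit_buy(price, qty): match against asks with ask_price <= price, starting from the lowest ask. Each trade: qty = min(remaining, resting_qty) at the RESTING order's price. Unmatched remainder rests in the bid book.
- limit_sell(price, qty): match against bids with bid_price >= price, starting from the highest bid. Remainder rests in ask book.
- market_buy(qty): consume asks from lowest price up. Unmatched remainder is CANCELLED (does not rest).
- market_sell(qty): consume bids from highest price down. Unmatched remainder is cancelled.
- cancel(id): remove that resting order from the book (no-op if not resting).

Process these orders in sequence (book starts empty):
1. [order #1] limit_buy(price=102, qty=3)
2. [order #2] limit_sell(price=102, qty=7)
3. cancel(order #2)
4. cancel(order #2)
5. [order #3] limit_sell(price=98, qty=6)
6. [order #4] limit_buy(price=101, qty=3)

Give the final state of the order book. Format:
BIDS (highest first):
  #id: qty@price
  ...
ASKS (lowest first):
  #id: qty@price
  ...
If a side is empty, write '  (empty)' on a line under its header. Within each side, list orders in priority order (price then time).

Answer: BIDS (highest first):
  (empty)
ASKS (lowest first):
  #3: 3@98

Derivation:
After op 1 [order #1] limit_buy(price=102, qty=3): fills=none; bids=[#1:3@102] asks=[-]
After op 2 [order #2] limit_sell(price=102, qty=7): fills=#1x#2:3@102; bids=[-] asks=[#2:4@102]
After op 3 cancel(order #2): fills=none; bids=[-] asks=[-]
After op 4 cancel(order #2): fills=none; bids=[-] asks=[-]
After op 5 [order #3] limit_sell(price=98, qty=6): fills=none; bids=[-] asks=[#3:6@98]
After op 6 [order #4] limit_buy(price=101, qty=3): fills=#4x#3:3@98; bids=[-] asks=[#3:3@98]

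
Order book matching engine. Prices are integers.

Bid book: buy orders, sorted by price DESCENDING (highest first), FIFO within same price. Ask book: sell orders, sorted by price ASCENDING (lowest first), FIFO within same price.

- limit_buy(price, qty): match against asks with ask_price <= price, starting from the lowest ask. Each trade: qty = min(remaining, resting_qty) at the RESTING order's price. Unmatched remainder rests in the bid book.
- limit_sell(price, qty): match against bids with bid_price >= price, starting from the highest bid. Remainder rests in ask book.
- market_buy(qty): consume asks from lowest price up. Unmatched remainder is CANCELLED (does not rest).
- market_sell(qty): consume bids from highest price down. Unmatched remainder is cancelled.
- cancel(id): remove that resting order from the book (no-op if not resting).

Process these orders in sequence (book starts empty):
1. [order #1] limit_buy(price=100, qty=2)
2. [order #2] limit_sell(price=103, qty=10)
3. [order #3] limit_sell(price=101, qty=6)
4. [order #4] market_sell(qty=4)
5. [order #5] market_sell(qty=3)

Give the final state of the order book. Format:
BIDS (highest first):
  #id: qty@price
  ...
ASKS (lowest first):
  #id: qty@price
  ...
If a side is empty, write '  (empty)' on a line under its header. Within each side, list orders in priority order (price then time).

Answer: BIDS (highest first):
  (empty)
ASKS (lowest first):
  #3: 6@101
  #2: 10@103

Derivation:
After op 1 [order #1] limit_buy(price=100, qty=2): fills=none; bids=[#1:2@100] asks=[-]
After op 2 [order #2] limit_sell(price=103, qty=10): fills=none; bids=[#1:2@100] asks=[#2:10@103]
After op 3 [order #3] limit_sell(price=101, qty=6): fills=none; bids=[#1:2@100] asks=[#3:6@101 #2:10@103]
After op 4 [order #4] market_sell(qty=4): fills=#1x#4:2@100; bids=[-] asks=[#3:6@101 #2:10@103]
After op 5 [order #5] market_sell(qty=3): fills=none; bids=[-] asks=[#3:6@101 #2:10@103]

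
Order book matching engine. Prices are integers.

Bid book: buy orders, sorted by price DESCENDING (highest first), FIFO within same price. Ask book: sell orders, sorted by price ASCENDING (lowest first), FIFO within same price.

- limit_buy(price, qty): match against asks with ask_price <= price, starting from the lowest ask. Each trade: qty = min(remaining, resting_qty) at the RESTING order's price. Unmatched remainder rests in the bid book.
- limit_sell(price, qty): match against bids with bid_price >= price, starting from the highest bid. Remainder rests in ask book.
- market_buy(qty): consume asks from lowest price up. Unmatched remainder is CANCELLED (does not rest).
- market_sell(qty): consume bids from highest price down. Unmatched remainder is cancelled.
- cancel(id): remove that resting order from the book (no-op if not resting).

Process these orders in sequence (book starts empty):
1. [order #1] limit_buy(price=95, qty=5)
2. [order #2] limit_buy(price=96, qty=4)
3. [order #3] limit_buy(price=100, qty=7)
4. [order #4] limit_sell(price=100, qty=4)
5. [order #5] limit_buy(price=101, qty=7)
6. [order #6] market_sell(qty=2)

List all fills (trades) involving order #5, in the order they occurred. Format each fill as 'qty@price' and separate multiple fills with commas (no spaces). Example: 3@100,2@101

After op 1 [order #1] limit_buy(price=95, qty=5): fills=none; bids=[#1:5@95] asks=[-]
After op 2 [order #2] limit_buy(price=96, qty=4): fills=none; bids=[#2:4@96 #1:5@95] asks=[-]
After op 3 [order #3] limit_buy(price=100, qty=7): fills=none; bids=[#3:7@100 #2:4@96 #1:5@95] asks=[-]
After op 4 [order #4] limit_sell(price=100, qty=4): fills=#3x#4:4@100; bids=[#3:3@100 #2:4@96 #1:5@95] asks=[-]
After op 5 [order #5] limit_buy(price=101, qty=7): fills=none; bids=[#5:7@101 #3:3@100 #2:4@96 #1:5@95] asks=[-]
After op 6 [order #6] market_sell(qty=2): fills=#5x#6:2@101; bids=[#5:5@101 #3:3@100 #2:4@96 #1:5@95] asks=[-]

Answer: 2@101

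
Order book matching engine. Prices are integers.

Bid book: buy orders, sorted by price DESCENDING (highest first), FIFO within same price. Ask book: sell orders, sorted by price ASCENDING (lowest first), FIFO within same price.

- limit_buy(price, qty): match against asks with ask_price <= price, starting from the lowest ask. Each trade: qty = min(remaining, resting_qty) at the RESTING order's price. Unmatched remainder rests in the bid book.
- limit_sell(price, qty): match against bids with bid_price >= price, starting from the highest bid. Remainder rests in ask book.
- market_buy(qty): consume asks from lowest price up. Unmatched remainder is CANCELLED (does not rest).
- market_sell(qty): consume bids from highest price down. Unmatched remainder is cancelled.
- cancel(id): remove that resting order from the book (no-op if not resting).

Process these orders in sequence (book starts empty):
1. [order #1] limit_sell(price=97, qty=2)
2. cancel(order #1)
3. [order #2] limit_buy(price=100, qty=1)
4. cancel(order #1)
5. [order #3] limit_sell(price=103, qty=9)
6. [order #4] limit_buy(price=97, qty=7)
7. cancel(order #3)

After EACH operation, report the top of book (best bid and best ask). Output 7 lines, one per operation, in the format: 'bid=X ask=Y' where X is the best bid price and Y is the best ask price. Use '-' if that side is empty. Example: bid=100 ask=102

Answer: bid=- ask=97
bid=- ask=-
bid=100 ask=-
bid=100 ask=-
bid=100 ask=103
bid=100 ask=103
bid=100 ask=-

Derivation:
After op 1 [order #1] limit_sell(price=97, qty=2): fills=none; bids=[-] asks=[#1:2@97]
After op 2 cancel(order #1): fills=none; bids=[-] asks=[-]
After op 3 [order #2] limit_buy(price=100, qty=1): fills=none; bids=[#2:1@100] asks=[-]
After op 4 cancel(order #1): fills=none; bids=[#2:1@100] asks=[-]
After op 5 [order #3] limit_sell(price=103, qty=9): fills=none; bids=[#2:1@100] asks=[#3:9@103]
After op 6 [order #4] limit_buy(price=97, qty=7): fills=none; bids=[#2:1@100 #4:7@97] asks=[#3:9@103]
After op 7 cancel(order #3): fills=none; bids=[#2:1@100 #4:7@97] asks=[-]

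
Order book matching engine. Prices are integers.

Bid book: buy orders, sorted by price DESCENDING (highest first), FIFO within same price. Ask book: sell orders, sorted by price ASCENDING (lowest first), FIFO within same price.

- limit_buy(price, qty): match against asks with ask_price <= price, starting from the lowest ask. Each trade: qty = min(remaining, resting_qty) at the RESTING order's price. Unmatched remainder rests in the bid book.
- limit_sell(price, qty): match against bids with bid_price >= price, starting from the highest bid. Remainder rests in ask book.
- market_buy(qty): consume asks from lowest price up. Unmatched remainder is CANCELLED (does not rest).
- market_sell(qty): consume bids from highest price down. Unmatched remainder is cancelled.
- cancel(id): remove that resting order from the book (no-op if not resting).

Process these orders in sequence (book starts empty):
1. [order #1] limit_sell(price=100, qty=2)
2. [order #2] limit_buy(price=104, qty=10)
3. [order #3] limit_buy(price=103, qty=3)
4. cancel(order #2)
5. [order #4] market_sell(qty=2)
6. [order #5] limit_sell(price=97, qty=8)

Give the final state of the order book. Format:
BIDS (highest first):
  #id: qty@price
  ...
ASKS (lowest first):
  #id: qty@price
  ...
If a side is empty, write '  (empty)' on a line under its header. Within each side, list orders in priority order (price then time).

Answer: BIDS (highest first):
  (empty)
ASKS (lowest first):
  #5: 7@97

Derivation:
After op 1 [order #1] limit_sell(price=100, qty=2): fills=none; bids=[-] asks=[#1:2@100]
After op 2 [order #2] limit_buy(price=104, qty=10): fills=#2x#1:2@100; bids=[#2:8@104] asks=[-]
After op 3 [order #3] limit_buy(price=103, qty=3): fills=none; bids=[#2:8@104 #3:3@103] asks=[-]
After op 4 cancel(order #2): fills=none; bids=[#3:3@103] asks=[-]
After op 5 [order #4] market_sell(qty=2): fills=#3x#4:2@103; bids=[#3:1@103] asks=[-]
After op 6 [order #5] limit_sell(price=97, qty=8): fills=#3x#5:1@103; bids=[-] asks=[#5:7@97]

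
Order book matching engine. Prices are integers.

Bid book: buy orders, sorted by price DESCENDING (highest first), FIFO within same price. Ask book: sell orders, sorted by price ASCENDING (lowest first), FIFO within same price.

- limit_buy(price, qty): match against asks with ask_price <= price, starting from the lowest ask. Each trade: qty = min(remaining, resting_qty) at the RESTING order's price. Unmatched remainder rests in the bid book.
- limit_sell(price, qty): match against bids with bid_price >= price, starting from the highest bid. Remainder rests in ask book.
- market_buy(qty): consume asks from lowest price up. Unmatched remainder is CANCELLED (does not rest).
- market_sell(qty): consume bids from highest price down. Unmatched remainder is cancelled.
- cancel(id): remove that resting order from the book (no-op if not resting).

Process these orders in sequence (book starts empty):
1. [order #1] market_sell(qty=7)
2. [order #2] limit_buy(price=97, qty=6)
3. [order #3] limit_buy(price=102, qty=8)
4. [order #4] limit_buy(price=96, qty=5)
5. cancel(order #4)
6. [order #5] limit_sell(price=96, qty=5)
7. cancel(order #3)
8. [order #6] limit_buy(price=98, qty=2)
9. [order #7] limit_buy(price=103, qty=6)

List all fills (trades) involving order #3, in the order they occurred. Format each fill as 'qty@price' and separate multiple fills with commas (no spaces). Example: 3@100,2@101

Answer: 5@102

Derivation:
After op 1 [order #1] market_sell(qty=7): fills=none; bids=[-] asks=[-]
After op 2 [order #2] limit_buy(price=97, qty=6): fills=none; bids=[#2:6@97] asks=[-]
After op 3 [order #3] limit_buy(price=102, qty=8): fills=none; bids=[#3:8@102 #2:6@97] asks=[-]
After op 4 [order #4] limit_buy(price=96, qty=5): fills=none; bids=[#3:8@102 #2:6@97 #4:5@96] asks=[-]
After op 5 cancel(order #4): fills=none; bids=[#3:8@102 #2:6@97] asks=[-]
After op 6 [order #5] limit_sell(price=96, qty=5): fills=#3x#5:5@102; bids=[#3:3@102 #2:6@97] asks=[-]
After op 7 cancel(order #3): fills=none; bids=[#2:6@97] asks=[-]
After op 8 [order #6] limit_buy(price=98, qty=2): fills=none; bids=[#6:2@98 #2:6@97] asks=[-]
After op 9 [order #7] limit_buy(price=103, qty=6): fills=none; bids=[#7:6@103 #6:2@98 #2:6@97] asks=[-]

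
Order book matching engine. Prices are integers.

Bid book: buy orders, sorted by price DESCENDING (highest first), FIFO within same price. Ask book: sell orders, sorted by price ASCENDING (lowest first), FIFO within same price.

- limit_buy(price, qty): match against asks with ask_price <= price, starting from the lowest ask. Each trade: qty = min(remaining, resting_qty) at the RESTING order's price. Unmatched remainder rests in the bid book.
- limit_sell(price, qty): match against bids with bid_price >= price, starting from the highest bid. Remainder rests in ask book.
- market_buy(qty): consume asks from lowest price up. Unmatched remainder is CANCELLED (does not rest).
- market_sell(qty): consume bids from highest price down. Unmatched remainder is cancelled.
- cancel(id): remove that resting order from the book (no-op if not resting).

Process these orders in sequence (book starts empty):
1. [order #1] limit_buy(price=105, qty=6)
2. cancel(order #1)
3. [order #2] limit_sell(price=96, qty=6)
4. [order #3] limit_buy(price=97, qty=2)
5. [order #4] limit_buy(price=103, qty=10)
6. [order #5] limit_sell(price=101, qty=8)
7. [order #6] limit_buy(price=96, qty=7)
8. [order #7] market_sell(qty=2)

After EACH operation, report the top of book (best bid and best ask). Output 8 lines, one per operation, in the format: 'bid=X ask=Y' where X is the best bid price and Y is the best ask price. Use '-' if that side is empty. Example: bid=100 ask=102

Answer: bid=105 ask=-
bid=- ask=-
bid=- ask=96
bid=- ask=96
bid=103 ask=-
bid=- ask=101
bid=96 ask=101
bid=96 ask=101

Derivation:
After op 1 [order #1] limit_buy(price=105, qty=6): fills=none; bids=[#1:6@105] asks=[-]
After op 2 cancel(order #1): fills=none; bids=[-] asks=[-]
After op 3 [order #2] limit_sell(price=96, qty=6): fills=none; bids=[-] asks=[#2:6@96]
After op 4 [order #3] limit_buy(price=97, qty=2): fills=#3x#2:2@96; bids=[-] asks=[#2:4@96]
After op 5 [order #4] limit_buy(price=103, qty=10): fills=#4x#2:4@96; bids=[#4:6@103] asks=[-]
After op 6 [order #5] limit_sell(price=101, qty=8): fills=#4x#5:6@103; bids=[-] asks=[#5:2@101]
After op 7 [order #6] limit_buy(price=96, qty=7): fills=none; bids=[#6:7@96] asks=[#5:2@101]
After op 8 [order #7] market_sell(qty=2): fills=#6x#7:2@96; bids=[#6:5@96] asks=[#5:2@101]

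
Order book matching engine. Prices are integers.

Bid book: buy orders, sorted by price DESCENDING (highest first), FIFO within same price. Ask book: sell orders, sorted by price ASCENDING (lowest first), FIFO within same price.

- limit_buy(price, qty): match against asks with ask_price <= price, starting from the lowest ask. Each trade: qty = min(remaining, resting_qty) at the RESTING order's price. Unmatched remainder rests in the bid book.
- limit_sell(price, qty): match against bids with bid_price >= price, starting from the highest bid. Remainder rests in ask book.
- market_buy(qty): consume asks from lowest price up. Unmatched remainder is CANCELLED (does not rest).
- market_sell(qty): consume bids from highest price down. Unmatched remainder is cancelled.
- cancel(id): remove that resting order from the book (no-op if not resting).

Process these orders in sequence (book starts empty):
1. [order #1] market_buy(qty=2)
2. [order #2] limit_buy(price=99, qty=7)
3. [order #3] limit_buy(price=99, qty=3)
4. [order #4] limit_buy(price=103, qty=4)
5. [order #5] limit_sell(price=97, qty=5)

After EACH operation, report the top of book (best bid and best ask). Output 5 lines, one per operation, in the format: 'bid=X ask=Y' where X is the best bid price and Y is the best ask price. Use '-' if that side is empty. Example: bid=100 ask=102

After op 1 [order #1] market_buy(qty=2): fills=none; bids=[-] asks=[-]
After op 2 [order #2] limit_buy(price=99, qty=7): fills=none; bids=[#2:7@99] asks=[-]
After op 3 [order #3] limit_buy(price=99, qty=3): fills=none; bids=[#2:7@99 #3:3@99] asks=[-]
After op 4 [order #4] limit_buy(price=103, qty=4): fills=none; bids=[#4:4@103 #2:7@99 #3:3@99] asks=[-]
After op 5 [order #5] limit_sell(price=97, qty=5): fills=#4x#5:4@103 #2x#5:1@99; bids=[#2:6@99 #3:3@99] asks=[-]

Answer: bid=- ask=-
bid=99 ask=-
bid=99 ask=-
bid=103 ask=-
bid=99 ask=-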